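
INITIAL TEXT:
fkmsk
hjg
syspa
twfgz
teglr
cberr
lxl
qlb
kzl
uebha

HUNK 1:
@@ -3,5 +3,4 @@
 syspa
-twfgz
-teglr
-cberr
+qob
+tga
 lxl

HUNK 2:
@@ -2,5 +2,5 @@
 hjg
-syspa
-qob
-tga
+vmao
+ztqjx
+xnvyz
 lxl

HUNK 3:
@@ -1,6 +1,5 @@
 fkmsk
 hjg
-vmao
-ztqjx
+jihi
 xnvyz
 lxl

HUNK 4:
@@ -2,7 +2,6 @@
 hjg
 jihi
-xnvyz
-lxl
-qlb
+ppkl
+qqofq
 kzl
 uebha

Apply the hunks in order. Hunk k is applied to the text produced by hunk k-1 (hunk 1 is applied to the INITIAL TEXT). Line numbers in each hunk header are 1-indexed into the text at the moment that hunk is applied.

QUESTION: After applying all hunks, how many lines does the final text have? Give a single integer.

Hunk 1: at line 3 remove [twfgz,teglr,cberr] add [qob,tga] -> 9 lines: fkmsk hjg syspa qob tga lxl qlb kzl uebha
Hunk 2: at line 2 remove [syspa,qob,tga] add [vmao,ztqjx,xnvyz] -> 9 lines: fkmsk hjg vmao ztqjx xnvyz lxl qlb kzl uebha
Hunk 3: at line 1 remove [vmao,ztqjx] add [jihi] -> 8 lines: fkmsk hjg jihi xnvyz lxl qlb kzl uebha
Hunk 4: at line 2 remove [xnvyz,lxl,qlb] add [ppkl,qqofq] -> 7 lines: fkmsk hjg jihi ppkl qqofq kzl uebha
Final line count: 7

Answer: 7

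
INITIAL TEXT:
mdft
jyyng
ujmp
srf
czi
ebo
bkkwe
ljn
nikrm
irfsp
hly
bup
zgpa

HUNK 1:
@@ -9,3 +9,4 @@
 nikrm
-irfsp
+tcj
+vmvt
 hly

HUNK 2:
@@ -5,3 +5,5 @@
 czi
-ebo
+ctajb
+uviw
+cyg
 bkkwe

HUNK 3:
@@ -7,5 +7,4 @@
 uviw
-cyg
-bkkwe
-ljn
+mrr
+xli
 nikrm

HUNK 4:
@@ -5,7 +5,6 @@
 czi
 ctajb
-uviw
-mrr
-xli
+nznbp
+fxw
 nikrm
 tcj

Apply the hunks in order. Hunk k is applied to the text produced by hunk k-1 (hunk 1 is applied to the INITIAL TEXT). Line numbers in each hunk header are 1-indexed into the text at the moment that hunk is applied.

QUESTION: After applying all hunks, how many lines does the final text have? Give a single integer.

Answer: 14

Derivation:
Hunk 1: at line 9 remove [irfsp] add [tcj,vmvt] -> 14 lines: mdft jyyng ujmp srf czi ebo bkkwe ljn nikrm tcj vmvt hly bup zgpa
Hunk 2: at line 5 remove [ebo] add [ctajb,uviw,cyg] -> 16 lines: mdft jyyng ujmp srf czi ctajb uviw cyg bkkwe ljn nikrm tcj vmvt hly bup zgpa
Hunk 3: at line 7 remove [cyg,bkkwe,ljn] add [mrr,xli] -> 15 lines: mdft jyyng ujmp srf czi ctajb uviw mrr xli nikrm tcj vmvt hly bup zgpa
Hunk 4: at line 5 remove [uviw,mrr,xli] add [nznbp,fxw] -> 14 lines: mdft jyyng ujmp srf czi ctajb nznbp fxw nikrm tcj vmvt hly bup zgpa
Final line count: 14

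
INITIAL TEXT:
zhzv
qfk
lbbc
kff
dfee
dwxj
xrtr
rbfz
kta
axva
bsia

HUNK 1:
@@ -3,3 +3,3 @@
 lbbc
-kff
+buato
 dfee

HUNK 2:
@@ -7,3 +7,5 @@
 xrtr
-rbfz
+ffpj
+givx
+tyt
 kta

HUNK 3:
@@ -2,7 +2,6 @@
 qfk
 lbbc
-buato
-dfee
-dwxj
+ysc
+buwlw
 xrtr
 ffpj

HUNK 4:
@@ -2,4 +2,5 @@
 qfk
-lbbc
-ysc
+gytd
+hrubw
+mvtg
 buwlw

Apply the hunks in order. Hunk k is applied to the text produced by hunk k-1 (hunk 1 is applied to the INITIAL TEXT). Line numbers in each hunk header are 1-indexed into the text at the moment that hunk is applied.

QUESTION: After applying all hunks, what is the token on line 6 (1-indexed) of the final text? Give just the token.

Hunk 1: at line 3 remove [kff] add [buato] -> 11 lines: zhzv qfk lbbc buato dfee dwxj xrtr rbfz kta axva bsia
Hunk 2: at line 7 remove [rbfz] add [ffpj,givx,tyt] -> 13 lines: zhzv qfk lbbc buato dfee dwxj xrtr ffpj givx tyt kta axva bsia
Hunk 3: at line 2 remove [buato,dfee,dwxj] add [ysc,buwlw] -> 12 lines: zhzv qfk lbbc ysc buwlw xrtr ffpj givx tyt kta axva bsia
Hunk 4: at line 2 remove [lbbc,ysc] add [gytd,hrubw,mvtg] -> 13 lines: zhzv qfk gytd hrubw mvtg buwlw xrtr ffpj givx tyt kta axva bsia
Final line 6: buwlw

Answer: buwlw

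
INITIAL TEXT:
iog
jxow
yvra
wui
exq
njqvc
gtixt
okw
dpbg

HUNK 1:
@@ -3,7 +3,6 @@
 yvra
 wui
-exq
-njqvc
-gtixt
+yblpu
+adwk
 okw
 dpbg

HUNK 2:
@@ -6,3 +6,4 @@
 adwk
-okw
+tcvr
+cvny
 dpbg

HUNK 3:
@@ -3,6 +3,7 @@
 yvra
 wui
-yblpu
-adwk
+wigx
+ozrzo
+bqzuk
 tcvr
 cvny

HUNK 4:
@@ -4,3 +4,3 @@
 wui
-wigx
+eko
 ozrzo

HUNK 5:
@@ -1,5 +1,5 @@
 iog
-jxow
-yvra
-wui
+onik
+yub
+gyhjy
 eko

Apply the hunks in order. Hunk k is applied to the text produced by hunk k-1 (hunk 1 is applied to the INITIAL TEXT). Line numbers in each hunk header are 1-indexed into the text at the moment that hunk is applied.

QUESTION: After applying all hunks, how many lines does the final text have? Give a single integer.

Answer: 10

Derivation:
Hunk 1: at line 3 remove [exq,njqvc,gtixt] add [yblpu,adwk] -> 8 lines: iog jxow yvra wui yblpu adwk okw dpbg
Hunk 2: at line 6 remove [okw] add [tcvr,cvny] -> 9 lines: iog jxow yvra wui yblpu adwk tcvr cvny dpbg
Hunk 3: at line 3 remove [yblpu,adwk] add [wigx,ozrzo,bqzuk] -> 10 lines: iog jxow yvra wui wigx ozrzo bqzuk tcvr cvny dpbg
Hunk 4: at line 4 remove [wigx] add [eko] -> 10 lines: iog jxow yvra wui eko ozrzo bqzuk tcvr cvny dpbg
Hunk 5: at line 1 remove [jxow,yvra,wui] add [onik,yub,gyhjy] -> 10 lines: iog onik yub gyhjy eko ozrzo bqzuk tcvr cvny dpbg
Final line count: 10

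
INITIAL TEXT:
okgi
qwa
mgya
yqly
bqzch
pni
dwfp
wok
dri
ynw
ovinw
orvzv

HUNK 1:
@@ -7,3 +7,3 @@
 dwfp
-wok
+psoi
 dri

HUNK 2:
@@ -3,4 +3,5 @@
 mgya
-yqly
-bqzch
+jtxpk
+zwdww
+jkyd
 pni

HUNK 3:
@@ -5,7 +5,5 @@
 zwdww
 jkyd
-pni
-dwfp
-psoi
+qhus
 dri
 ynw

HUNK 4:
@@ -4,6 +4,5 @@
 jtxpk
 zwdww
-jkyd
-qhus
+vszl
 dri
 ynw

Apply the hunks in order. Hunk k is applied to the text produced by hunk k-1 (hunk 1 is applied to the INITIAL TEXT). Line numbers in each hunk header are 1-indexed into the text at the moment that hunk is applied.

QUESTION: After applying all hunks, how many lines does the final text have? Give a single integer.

Hunk 1: at line 7 remove [wok] add [psoi] -> 12 lines: okgi qwa mgya yqly bqzch pni dwfp psoi dri ynw ovinw orvzv
Hunk 2: at line 3 remove [yqly,bqzch] add [jtxpk,zwdww,jkyd] -> 13 lines: okgi qwa mgya jtxpk zwdww jkyd pni dwfp psoi dri ynw ovinw orvzv
Hunk 3: at line 5 remove [pni,dwfp,psoi] add [qhus] -> 11 lines: okgi qwa mgya jtxpk zwdww jkyd qhus dri ynw ovinw orvzv
Hunk 4: at line 4 remove [jkyd,qhus] add [vszl] -> 10 lines: okgi qwa mgya jtxpk zwdww vszl dri ynw ovinw orvzv
Final line count: 10

Answer: 10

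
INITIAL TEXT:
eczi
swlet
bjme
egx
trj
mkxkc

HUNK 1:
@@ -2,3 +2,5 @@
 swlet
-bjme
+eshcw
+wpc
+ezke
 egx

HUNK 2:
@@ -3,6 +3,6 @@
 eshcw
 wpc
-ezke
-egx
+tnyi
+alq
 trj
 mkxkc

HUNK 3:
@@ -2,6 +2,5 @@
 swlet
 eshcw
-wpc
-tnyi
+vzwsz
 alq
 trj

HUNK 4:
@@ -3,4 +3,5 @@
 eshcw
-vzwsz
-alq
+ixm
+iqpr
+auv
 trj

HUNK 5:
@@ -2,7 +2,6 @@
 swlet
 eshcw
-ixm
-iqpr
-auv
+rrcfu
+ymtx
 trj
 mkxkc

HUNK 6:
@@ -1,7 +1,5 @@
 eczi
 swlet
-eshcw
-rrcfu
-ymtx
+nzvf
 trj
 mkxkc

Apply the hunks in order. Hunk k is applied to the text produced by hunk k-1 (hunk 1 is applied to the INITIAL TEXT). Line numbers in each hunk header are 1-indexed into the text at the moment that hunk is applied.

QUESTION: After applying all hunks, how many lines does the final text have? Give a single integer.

Hunk 1: at line 2 remove [bjme] add [eshcw,wpc,ezke] -> 8 lines: eczi swlet eshcw wpc ezke egx trj mkxkc
Hunk 2: at line 3 remove [ezke,egx] add [tnyi,alq] -> 8 lines: eczi swlet eshcw wpc tnyi alq trj mkxkc
Hunk 3: at line 2 remove [wpc,tnyi] add [vzwsz] -> 7 lines: eczi swlet eshcw vzwsz alq trj mkxkc
Hunk 4: at line 3 remove [vzwsz,alq] add [ixm,iqpr,auv] -> 8 lines: eczi swlet eshcw ixm iqpr auv trj mkxkc
Hunk 5: at line 2 remove [ixm,iqpr,auv] add [rrcfu,ymtx] -> 7 lines: eczi swlet eshcw rrcfu ymtx trj mkxkc
Hunk 6: at line 1 remove [eshcw,rrcfu,ymtx] add [nzvf] -> 5 lines: eczi swlet nzvf trj mkxkc
Final line count: 5

Answer: 5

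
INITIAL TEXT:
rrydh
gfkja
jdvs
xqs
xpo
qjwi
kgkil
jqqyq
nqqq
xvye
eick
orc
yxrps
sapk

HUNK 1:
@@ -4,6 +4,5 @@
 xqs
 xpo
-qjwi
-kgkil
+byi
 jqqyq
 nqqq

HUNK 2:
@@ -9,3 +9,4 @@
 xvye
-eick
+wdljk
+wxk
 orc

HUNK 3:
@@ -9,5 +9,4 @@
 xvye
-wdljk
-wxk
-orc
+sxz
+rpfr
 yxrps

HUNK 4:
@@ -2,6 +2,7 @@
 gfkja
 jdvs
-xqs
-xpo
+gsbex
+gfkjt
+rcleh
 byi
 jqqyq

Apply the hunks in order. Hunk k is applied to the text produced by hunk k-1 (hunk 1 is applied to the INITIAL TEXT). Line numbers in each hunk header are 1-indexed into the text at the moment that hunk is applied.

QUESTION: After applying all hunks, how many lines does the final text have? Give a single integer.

Answer: 14

Derivation:
Hunk 1: at line 4 remove [qjwi,kgkil] add [byi] -> 13 lines: rrydh gfkja jdvs xqs xpo byi jqqyq nqqq xvye eick orc yxrps sapk
Hunk 2: at line 9 remove [eick] add [wdljk,wxk] -> 14 lines: rrydh gfkja jdvs xqs xpo byi jqqyq nqqq xvye wdljk wxk orc yxrps sapk
Hunk 3: at line 9 remove [wdljk,wxk,orc] add [sxz,rpfr] -> 13 lines: rrydh gfkja jdvs xqs xpo byi jqqyq nqqq xvye sxz rpfr yxrps sapk
Hunk 4: at line 2 remove [xqs,xpo] add [gsbex,gfkjt,rcleh] -> 14 lines: rrydh gfkja jdvs gsbex gfkjt rcleh byi jqqyq nqqq xvye sxz rpfr yxrps sapk
Final line count: 14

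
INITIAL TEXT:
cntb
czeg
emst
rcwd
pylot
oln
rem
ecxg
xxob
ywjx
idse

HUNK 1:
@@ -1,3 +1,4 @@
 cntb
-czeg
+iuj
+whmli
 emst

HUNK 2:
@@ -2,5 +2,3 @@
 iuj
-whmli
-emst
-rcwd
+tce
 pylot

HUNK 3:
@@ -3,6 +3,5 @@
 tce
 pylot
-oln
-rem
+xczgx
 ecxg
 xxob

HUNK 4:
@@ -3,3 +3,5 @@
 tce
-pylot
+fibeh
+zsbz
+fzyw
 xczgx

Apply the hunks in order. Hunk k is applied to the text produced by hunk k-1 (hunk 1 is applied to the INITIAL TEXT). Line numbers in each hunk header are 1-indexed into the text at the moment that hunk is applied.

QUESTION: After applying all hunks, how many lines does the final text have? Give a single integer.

Answer: 11

Derivation:
Hunk 1: at line 1 remove [czeg] add [iuj,whmli] -> 12 lines: cntb iuj whmli emst rcwd pylot oln rem ecxg xxob ywjx idse
Hunk 2: at line 2 remove [whmli,emst,rcwd] add [tce] -> 10 lines: cntb iuj tce pylot oln rem ecxg xxob ywjx idse
Hunk 3: at line 3 remove [oln,rem] add [xczgx] -> 9 lines: cntb iuj tce pylot xczgx ecxg xxob ywjx idse
Hunk 4: at line 3 remove [pylot] add [fibeh,zsbz,fzyw] -> 11 lines: cntb iuj tce fibeh zsbz fzyw xczgx ecxg xxob ywjx idse
Final line count: 11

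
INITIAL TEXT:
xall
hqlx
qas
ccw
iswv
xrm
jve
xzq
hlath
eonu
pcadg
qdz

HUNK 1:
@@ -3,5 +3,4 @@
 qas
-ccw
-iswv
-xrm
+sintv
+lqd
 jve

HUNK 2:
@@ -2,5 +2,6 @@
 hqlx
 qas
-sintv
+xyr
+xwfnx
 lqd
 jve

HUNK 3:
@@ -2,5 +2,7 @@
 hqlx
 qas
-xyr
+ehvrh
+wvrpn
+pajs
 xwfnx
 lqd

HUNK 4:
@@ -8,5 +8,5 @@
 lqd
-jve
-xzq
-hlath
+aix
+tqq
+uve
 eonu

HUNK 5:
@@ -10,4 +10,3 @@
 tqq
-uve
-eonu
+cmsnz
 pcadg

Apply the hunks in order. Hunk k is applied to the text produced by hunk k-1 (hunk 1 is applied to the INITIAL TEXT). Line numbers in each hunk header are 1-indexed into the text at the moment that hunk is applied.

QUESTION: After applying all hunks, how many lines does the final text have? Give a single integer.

Answer: 13

Derivation:
Hunk 1: at line 3 remove [ccw,iswv,xrm] add [sintv,lqd] -> 11 lines: xall hqlx qas sintv lqd jve xzq hlath eonu pcadg qdz
Hunk 2: at line 2 remove [sintv] add [xyr,xwfnx] -> 12 lines: xall hqlx qas xyr xwfnx lqd jve xzq hlath eonu pcadg qdz
Hunk 3: at line 2 remove [xyr] add [ehvrh,wvrpn,pajs] -> 14 lines: xall hqlx qas ehvrh wvrpn pajs xwfnx lqd jve xzq hlath eonu pcadg qdz
Hunk 4: at line 8 remove [jve,xzq,hlath] add [aix,tqq,uve] -> 14 lines: xall hqlx qas ehvrh wvrpn pajs xwfnx lqd aix tqq uve eonu pcadg qdz
Hunk 5: at line 10 remove [uve,eonu] add [cmsnz] -> 13 lines: xall hqlx qas ehvrh wvrpn pajs xwfnx lqd aix tqq cmsnz pcadg qdz
Final line count: 13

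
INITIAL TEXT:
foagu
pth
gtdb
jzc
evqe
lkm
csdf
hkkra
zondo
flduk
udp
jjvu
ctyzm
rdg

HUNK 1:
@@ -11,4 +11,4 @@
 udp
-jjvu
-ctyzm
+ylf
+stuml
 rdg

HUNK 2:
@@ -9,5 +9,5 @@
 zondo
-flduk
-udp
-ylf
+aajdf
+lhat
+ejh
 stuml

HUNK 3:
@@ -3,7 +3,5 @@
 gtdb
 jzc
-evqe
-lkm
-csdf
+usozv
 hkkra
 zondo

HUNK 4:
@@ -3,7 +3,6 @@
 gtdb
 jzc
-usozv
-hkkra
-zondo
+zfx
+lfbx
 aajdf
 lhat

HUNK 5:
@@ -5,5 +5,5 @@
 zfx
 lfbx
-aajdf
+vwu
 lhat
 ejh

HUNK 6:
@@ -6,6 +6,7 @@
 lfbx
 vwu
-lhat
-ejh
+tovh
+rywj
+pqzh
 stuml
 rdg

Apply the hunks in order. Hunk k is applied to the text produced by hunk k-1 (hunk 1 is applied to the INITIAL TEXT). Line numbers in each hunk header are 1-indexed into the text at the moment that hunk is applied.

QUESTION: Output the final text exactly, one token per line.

Answer: foagu
pth
gtdb
jzc
zfx
lfbx
vwu
tovh
rywj
pqzh
stuml
rdg

Derivation:
Hunk 1: at line 11 remove [jjvu,ctyzm] add [ylf,stuml] -> 14 lines: foagu pth gtdb jzc evqe lkm csdf hkkra zondo flduk udp ylf stuml rdg
Hunk 2: at line 9 remove [flduk,udp,ylf] add [aajdf,lhat,ejh] -> 14 lines: foagu pth gtdb jzc evqe lkm csdf hkkra zondo aajdf lhat ejh stuml rdg
Hunk 3: at line 3 remove [evqe,lkm,csdf] add [usozv] -> 12 lines: foagu pth gtdb jzc usozv hkkra zondo aajdf lhat ejh stuml rdg
Hunk 4: at line 3 remove [usozv,hkkra,zondo] add [zfx,lfbx] -> 11 lines: foagu pth gtdb jzc zfx lfbx aajdf lhat ejh stuml rdg
Hunk 5: at line 5 remove [aajdf] add [vwu] -> 11 lines: foagu pth gtdb jzc zfx lfbx vwu lhat ejh stuml rdg
Hunk 6: at line 6 remove [lhat,ejh] add [tovh,rywj,pqzh] -> 12 lines: foagu pth gtdb jzc zfx lfbx vwu tovh rywj pqzh stuml rdg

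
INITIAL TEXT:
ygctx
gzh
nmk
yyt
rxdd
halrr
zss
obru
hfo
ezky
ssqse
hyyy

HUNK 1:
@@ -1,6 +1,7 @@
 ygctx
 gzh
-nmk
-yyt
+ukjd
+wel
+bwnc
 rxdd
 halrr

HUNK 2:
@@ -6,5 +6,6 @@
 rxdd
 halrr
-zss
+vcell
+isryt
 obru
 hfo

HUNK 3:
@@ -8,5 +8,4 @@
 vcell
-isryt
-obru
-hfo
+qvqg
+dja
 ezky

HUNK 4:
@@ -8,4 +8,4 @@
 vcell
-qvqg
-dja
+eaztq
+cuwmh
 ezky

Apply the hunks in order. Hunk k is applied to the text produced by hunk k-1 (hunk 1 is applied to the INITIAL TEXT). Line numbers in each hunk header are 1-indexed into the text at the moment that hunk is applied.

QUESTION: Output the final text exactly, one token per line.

Hunk 1: at line 1 remove [nmk,yyt] add [ukjd,wel,bwnc] -> 13 lines: ygctx gzh ukjd wel bwnc rxdd halrr zss obru hfo ezky ssqse hyyy
Hunk 2: at line 6 remove [zss] add [vcell,isryt] -> 14 lines: ygctx gzh ukjd wel bwnc rxdd halrr vcell isryt obru hfo ezky ssqse hyyy
Hunk 3: at line 8 remove [isryt,obru,hfo] add [qvqg,dja] -> 13 lines: ygctx gzh ukjd wel bwnc rxdd halrr vcell qvqg dja ezky ssqse hyyy
Hunk 4: at line 8 remove [qvqg,dja] add [eaztq,cuwmh] -> 13 lines: ygctx gzh ukjd wel bwnc rxdd halrr vcell eaztq cuwmh ezky ssqse hyyy

Answer: ygctx
gzh
ukjd
wel
bwnc
rxdd
halrr
vcell
eaztq
cuwmh
ezky
ssqse
hyyy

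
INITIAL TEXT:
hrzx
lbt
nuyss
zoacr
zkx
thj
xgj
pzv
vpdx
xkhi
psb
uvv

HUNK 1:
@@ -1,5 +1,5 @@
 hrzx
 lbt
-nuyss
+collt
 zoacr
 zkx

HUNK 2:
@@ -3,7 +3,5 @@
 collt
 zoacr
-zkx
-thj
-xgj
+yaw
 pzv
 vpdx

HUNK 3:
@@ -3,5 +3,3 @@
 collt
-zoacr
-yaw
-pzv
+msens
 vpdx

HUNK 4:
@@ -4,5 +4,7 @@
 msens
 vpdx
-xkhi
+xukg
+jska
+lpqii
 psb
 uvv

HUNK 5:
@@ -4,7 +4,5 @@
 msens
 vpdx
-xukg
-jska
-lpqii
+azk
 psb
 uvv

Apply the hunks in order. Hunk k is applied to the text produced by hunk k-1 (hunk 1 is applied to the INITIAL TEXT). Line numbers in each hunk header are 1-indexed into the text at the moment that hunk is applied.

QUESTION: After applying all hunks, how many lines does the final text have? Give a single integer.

Answer: 8

Derivation:
Hunk 1: at line 1 remove [nuyss] add [collt] -> 12 lines: hrzx lbt collt zoacr zkx thj xgj pzv vpdx xkhi psb uvv
Hunk 2: at line 3 remove [zkx,thj,xgj] add [yaw] -> 10 lines: hrzx lbt collt zoacr yaw pzv vpdx xkhi psb uvv
Hunk 3: at line 3 remove [zoacr,yaw,pzv] add [msens] -> 8 lines: hrzx lbt collt msens vpdx xkhi psb uvv
Hunk 4: at line 4 remove [xkhi] add [xukg,jska,lpqii] -> 10 lines: hrzx lbt collt msens vpdx xukg jska lpqii psb uvv
Hunk 5: at line 4 remove [xukg,jska,lpqii] add [azk] -> 8 lines: hrzx lbt collt msens vpdx azk psb uvv
Final line count: 8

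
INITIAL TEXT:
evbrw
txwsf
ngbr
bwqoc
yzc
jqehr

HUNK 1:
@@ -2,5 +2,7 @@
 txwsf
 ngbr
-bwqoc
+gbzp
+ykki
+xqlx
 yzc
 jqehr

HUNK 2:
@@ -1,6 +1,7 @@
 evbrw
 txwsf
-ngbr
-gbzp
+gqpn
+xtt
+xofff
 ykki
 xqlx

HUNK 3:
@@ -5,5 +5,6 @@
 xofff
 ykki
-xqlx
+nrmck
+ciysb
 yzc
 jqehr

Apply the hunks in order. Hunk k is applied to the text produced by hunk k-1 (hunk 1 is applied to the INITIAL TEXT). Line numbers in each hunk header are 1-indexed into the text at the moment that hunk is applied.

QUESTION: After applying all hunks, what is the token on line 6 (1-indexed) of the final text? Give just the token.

Hunk 1: at line 2 remove [bwqoc] add [gbzp,ykki,xqlx] -> 8 lines: evbrw txwsf ngbr gbzp ykki xqlx yzc jqehr
Hunk 2: at line 1 remove [ngbr,gbzp] add [gqpn,xtt,xofff] -> 9 lines: evbrw txwsf gqpn xtt xofff ykki xqlx yzc jqehr
Hunk 3: at line 5 remove [xqlx] add [nrmck,ciysb] -> 10 lines: evbrw txwsf gqpn xtt xofff ykki nrmck ciysb yzc jqehr
Final line 6: ykki

Answer: ykki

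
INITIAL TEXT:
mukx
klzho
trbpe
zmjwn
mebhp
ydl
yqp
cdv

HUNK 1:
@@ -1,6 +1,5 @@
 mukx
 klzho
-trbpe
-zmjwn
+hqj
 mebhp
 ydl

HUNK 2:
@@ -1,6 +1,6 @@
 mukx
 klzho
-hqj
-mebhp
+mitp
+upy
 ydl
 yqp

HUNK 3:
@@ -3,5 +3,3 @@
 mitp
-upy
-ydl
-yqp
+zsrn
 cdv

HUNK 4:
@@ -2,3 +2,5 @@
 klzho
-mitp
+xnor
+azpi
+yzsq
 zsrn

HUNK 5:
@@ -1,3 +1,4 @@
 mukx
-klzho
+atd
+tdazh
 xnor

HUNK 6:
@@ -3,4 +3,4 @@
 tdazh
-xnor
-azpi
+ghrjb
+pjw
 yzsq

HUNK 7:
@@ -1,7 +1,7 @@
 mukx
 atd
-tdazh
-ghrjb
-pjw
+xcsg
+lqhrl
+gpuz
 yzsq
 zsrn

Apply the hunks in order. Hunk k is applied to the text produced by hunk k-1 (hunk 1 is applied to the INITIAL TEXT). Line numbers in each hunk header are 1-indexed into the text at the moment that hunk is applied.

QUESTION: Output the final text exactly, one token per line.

Hunk 1: at line 1 remove [trbpe,zmjwn] add [hqj] -> 7 lines: mukx klzho hqj mebhp ydl yqp cdv
Hunk 2: at line 1 remove [hqj,mebhp] add [mitp,upy] -> 7 lines: mukx klzho mitp upy ydl yqp cdv
Hunk 3: at line 3 remove [upy,ydl,yqp] add [zsrn] -> 5 lines: mukx klzho mitp zsrn cdv
Hunk 4: at line 2 remove [mitp] add [xnor,azpi,yzsq] -> 7 lines: mukx klzho xnor azpi yzsq zsrn cdv
Hunk 5: at line 1 remove [klzho] add [atd,tdazh] -> 8 lines: mukx atd tdazh xnor azpi yzsq zsrn cdv
Hunk 6: at line 3 remove [xnor,azpi] add [ghrjb,pjw] -> 8 lines: mukx atd tdazh ghrjb pjw yzsq zsrn cdv
Hunk 7: at line 1 remove [tdazh,ghrjb,pjw] add [xcsg,lqhrl,gpuz] -> 8 lines: mukx atd xcsg lqhrl gpuz yzsq zsrn cdv

Answer: mukx
atd
xcsg
lqhrl
gpuz
yzsq
zsrn
cdv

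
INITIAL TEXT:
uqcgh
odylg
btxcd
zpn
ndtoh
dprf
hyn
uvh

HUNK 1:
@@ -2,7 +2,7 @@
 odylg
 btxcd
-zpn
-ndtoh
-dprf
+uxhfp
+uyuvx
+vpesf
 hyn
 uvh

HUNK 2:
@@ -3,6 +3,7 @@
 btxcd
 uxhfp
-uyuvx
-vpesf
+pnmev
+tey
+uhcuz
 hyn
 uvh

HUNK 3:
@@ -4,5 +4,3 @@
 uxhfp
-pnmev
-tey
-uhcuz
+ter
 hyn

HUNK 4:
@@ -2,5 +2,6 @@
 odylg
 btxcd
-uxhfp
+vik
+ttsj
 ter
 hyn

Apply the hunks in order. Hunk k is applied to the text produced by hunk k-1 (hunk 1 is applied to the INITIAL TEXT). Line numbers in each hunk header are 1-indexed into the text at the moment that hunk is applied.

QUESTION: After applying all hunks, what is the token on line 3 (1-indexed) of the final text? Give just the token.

Answer: btxcd

Derivation:
Hunk 1: at line 2 remove [zpn,ndtoh,dprf] add [uxhfp,uyuvx,vpesf] -> 8 lines: uqcgh odylg btxcd uxhfp uyuvx vpesf hyn uvh
Hunk 2: at line 3 remove [uyuvx,vpesf] add [pnmev,tey,uhcuz] -> 9 lines: uqcgh odylg btxcd uxhfp pnmev tey uhcuz hyn uvh
Hunk 3: at line 4 remove [pnmev,tey,uhcuz] add [ter] -> 7 lines: uqcgh odylg btxcd uxhfp ter hyn uvh
Hunk 4: at line 2 remove [uxhfp] add [vik,ttsj] -> 8 lines: uqcgh odylg btxcd vik ttsj ter hyn uvh
Final line 3: btxcd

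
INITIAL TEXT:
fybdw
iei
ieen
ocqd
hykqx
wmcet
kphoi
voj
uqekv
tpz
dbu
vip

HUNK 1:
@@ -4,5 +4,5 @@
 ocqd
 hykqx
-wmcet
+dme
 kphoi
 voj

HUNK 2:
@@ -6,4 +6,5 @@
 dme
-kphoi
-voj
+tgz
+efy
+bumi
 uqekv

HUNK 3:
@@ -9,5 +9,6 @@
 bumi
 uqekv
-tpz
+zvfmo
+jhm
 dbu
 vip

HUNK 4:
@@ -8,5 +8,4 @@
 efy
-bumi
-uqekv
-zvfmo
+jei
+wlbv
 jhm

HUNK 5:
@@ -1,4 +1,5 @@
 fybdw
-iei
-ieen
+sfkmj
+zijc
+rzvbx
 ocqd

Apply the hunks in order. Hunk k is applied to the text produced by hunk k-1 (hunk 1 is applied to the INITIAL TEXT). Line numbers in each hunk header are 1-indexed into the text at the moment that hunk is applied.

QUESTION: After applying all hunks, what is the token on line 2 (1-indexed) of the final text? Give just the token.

Hunk 1: at line 4 remove [wmcet] add [dme] -> 12 lines: fybdw iei ieen ocqd hykqx dme kphoi voj uqekv tpz dbu vip
Hunk 2: at line 6 remove [kphoi,voj] add [tgz,efy,bumi] -> 13 lines: fybdw iei ieen ocqd hykqx dme tgz efy bumi uqekv tpz dbu vip
Hunk 3: at line 9 remove [tpz] add [zvfmo,jhm] -> 14 lines: fybdw iei ieen ocqd hykqx dme tgz efy bumi uqekv zvfmo jhm dbu vip
Hunk 4: at line 8 remove [bumi,uqekv,zvfmo] add [jei,wlbv] -> 13 lines: fybdw iei ieen ocqd hykqx dme tgz efy jei wlbv jhm dbu vip
Hunk 5: at line 1 remove [iei,ieen] add [sfkmj,zijc,rzvbx] -> 14 lines: fybdw sfkmj zijc rzvbx ocqd hykqx dme tgz efy jei wlbv jhm dbu vip
Final line 2: sfkmj

Answer: sfkmj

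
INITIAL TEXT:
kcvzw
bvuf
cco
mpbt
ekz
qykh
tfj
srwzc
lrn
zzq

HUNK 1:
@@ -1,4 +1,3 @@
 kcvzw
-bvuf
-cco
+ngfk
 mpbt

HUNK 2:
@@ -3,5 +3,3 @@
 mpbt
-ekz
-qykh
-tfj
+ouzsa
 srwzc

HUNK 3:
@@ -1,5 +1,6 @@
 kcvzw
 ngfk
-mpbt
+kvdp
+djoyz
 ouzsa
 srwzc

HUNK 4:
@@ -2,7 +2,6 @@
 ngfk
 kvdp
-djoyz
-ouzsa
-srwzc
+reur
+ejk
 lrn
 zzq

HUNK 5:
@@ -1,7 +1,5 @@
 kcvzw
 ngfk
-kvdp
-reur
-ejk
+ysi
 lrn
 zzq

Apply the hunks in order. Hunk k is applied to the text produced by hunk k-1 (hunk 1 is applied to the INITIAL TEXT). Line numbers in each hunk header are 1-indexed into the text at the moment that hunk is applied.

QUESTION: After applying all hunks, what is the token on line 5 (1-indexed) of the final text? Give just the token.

Hunk 1: at line 1 remove [bvuf,cco] add [ngfk] -> 9 lines: kcvzw ngfk mpbt ekz qykh tfj srwzc lrn zzq
Hunk 2: at line 3 remove [ekz,qykh,tfj] add [ouzsa] -> 7 lines: kcvzw ngfk mpbt ouzsa srwzc lrn zzq
Hunk 3: at line 1 remove [mpbt] add [kvdp,djoyz] -> 8 lines: kcvzw ngfk kvdp djoyz ouzsa srwzc lrn zzq
Hunk 4: at line 2 remove [djoyz,ouzsa,srwzc] add [reur,ejk] -> 7 lines: kcvzw ngfk kvdp reur ejk lrn zzq
Hunk 5: at line 1 remove [kvdp,reur,ejk] add [ysi] -> 5 lines: kcvzw ngfk ysi lrn zzq
Final line 5: zzq

Answer: zzq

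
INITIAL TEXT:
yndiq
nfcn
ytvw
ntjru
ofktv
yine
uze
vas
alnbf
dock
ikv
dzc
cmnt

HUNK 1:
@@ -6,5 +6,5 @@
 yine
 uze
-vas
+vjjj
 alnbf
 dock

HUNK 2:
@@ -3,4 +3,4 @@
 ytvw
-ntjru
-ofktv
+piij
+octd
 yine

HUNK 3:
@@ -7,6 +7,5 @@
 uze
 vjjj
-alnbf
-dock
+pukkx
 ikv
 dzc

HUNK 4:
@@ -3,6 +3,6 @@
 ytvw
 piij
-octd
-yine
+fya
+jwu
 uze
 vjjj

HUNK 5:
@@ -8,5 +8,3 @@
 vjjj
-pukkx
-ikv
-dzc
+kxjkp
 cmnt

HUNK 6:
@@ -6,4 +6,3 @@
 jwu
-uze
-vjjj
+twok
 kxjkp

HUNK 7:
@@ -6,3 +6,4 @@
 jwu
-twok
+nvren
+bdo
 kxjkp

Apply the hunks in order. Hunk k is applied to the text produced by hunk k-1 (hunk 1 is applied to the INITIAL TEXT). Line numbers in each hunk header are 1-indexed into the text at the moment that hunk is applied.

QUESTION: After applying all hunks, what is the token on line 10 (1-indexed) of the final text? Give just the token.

Answer: cmnt

Derivation:
Hunk 1: at line 6 remove [vas] add [vjjj] -> 13 lines: yndiq nfcn ytvw ntjru ofktv yine uze vjjj alnbf dock ikv dzc cmnt
Hunk 2: at line 3 remove [ntjru,ofktv] add [piij,octd] -> 13 lines: yndiq nfcn ytvw piij octd yine uze vjjj alnbf dock ikv dzc cmnt
Hunk 3: at line 7 remove [alnbf,dock] add [pukkx] -> 12 lines: yndiq nfcn ytvw piij octd yine uze vjjj pukkx ikv dzc cmnt
Hunk 4: at line 3 remove [octd,yine] add [fya,jwu] -> 12 lines: yndiq nfcn ytvw piij fya jwu uze vjjj pukkx ikv dzc cmnt
Hunk 5: at line 8 remove [pukkx,ikv,dzc] add [kxjkp] -> 10 lines: yndiq nfcn ytvw piij fya jwu uze vjjj kxjkp cmnt
Hunk 6: at line 6 remove [uze,vjjj] add [twok] -> 9 lines: yndiq nfcn ytvw piij fya jwu twok kxjkp cmnt
Hunk 7: at line 6 remove [twok] add [nvren,bdo] -> 10 lines: yndiq nfcn ytvw piij fya jwu nvren bdo kxjkp cmnt
Final line 10: cmnt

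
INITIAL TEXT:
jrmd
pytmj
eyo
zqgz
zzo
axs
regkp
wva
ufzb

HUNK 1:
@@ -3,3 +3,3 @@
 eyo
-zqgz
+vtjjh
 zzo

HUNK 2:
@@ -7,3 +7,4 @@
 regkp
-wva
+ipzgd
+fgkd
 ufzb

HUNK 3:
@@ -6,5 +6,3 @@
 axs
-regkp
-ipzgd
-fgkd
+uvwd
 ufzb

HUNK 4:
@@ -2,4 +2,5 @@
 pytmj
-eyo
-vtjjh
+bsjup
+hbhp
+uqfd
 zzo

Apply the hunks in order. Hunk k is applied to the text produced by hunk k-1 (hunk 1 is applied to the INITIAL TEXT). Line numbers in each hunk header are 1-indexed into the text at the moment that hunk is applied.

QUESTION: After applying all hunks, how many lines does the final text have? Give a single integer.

Answer: 9

Derivation:
Hunk 1: at line 3 remove [zqgz] add [vtjjh] -> 9 lines: jrmd pytmj eyo vtjjh zzo axs regkp wva ufzb
Hunk 2: at line 7 remove [wva] add [ipzgd,fgkd] -> 10 lines: jrmd pytmj eyo vtjjh zzo axs regkp ipzgd fgkd ufzb
Hunk 3: at line 6 remove [regkp,ipzgd,fgkd] add [uvwd] -> 8 lines: jrmd pytmj eyo vtjjh zzo axs uvwd ufzb
Hunk 4: at line 2 remove [eyo,vtjjh] add [bsjup,hbhp,uqfd] -> 9 lines: jrmd pytmj bsjup hbhp uqfd zzo axs uvwd ufzb
Final line count: 9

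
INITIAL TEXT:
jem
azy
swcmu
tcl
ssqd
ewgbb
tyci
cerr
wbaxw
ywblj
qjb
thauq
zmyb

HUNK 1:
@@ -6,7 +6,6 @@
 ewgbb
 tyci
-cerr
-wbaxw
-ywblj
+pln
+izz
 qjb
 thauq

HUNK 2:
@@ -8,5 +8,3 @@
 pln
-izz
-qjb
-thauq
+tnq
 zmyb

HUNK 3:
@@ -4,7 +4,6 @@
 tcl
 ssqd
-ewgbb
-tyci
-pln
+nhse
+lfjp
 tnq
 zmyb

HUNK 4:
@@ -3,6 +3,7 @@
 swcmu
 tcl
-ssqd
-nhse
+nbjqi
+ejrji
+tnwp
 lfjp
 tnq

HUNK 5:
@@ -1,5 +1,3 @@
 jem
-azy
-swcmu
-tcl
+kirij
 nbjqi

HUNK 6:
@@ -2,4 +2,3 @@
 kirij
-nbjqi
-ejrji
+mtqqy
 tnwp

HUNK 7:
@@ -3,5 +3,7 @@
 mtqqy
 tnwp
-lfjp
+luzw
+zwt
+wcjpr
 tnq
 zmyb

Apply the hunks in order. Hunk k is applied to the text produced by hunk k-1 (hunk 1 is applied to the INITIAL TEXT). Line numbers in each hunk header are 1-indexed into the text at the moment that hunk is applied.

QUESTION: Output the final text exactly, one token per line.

Answer: jem
kirij
mtqqy
tnwp
luzw
zwt
wcjpr
tnq
zmyb

Derivation:
Hunk 1: at line 6 remove [cerr,wbaxw,ywblj] add [pln,izz] -> 12 lines: jem azy swcmu tcl ssqd ewgbb tyci pln izz qjb thauq zmyb
Hunk 2: at line 8 remove [izz,qjb,thauq] add [tnq] -> 10 lines: jem azy swcmu tcl ssqd ewgbb tyci pln tnq zmyb
Hunk 3: at line 4 remove [ewgbb,tyci,pln] add [nhse,lfjp] -> 9 lines: jem azy swcmu tcl ssqd nhse lfjp tnq zmyb
Hunk 4: at line 3 remove [ssqd,nhse] add [nbjqi,ejrji,tnwp] -> 10 lines: jem azy swcmu tcl nbjqi ejrji tnwp lfjp tnq zmyb
Hunk 5: at line 1 remove [azy,swcmu,tcl] add [kirij] -> 8 lines: jem kirij nbjqi ejrji tnwp lfjp tnq zmyb
Hunk 6: at line 2 remove [nbjqi,ejrji] add [mtqqy] -> 7 lines: jem kirij mtqqy tnwp lfjp tnq zmyb
Hunk 7: at line 3 remove [lfjp] add [luzw,zwt,wcjpr] -> 9 lines: jem kirij mtqqy tnwp luzw zwt wcjpr tnq zmyb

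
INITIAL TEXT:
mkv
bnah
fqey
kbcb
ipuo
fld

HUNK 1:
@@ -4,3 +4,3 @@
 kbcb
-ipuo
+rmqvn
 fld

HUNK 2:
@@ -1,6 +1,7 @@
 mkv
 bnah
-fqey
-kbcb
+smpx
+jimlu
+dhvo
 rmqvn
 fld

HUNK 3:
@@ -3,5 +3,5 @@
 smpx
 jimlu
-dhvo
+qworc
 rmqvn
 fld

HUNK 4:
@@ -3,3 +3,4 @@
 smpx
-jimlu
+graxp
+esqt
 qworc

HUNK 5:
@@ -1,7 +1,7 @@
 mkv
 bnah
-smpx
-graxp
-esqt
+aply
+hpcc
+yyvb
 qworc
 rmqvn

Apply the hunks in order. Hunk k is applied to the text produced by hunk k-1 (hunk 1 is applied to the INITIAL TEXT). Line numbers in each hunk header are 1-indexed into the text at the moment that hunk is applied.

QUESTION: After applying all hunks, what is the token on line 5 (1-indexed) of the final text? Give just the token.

Answer: yyvb

Derivation:
Hunk 1: at line 4 remove [ipuo] add [rmqvn] -> 6 lines: mkv bnah fqey kbcb rmqvn fld
Hunk 2: at line 1 remove [fqey,kbcb] add [smpx,jimlu,dhvo] -> 7 lines: mkv bnah smpx jimlu dhvo rmqvn fld
Hunk 3: at line 3 remove [dhvo] add [qworc] -> 7 lines: mkv bnah smpx jimlu qworc rmqvn fld
Hunk 4: at line 3 remove [jimlu] add [graxp,esqt] -> 8 lines: mkv bnah smpx graxp esqt qworc rmqvn fld
Hunk 5: at line 1 remove [smpx,graxp,esqt] add [aply,hpcc,yyvb] -> 8 lines: mkv bnah aply hpcc yyvb qworc rmqvn fld
Final line 5: yyvb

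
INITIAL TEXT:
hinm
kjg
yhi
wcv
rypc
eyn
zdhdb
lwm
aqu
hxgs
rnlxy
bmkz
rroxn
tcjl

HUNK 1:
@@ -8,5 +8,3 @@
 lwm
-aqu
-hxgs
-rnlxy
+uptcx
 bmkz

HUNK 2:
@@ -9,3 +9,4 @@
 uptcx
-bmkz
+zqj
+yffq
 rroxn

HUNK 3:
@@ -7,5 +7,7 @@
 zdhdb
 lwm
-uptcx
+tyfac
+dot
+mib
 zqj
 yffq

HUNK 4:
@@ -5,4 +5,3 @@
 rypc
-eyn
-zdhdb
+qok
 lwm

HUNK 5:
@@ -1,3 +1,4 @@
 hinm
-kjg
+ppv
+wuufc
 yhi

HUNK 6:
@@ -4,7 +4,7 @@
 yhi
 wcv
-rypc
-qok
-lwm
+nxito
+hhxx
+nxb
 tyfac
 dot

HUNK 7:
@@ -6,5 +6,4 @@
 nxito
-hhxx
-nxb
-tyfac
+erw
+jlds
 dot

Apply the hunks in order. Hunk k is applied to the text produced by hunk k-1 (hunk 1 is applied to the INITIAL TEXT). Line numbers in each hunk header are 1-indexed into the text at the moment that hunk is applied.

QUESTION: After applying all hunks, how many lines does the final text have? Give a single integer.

Hunk 1: at line 8 remove [aqu,hxgs,rnlxy] add [uptcx] -> 12 lines: hinm kjg yhi wcv rypc eyn zdhdb lwm uptcx bmkz rroxn tcjl
Hunk 2: at line 9 remove [bmkz] add [zqj,yffq] -> 13 lines: hinm kjg yhi wcv rypc eyn zdhdb lwm uptcx zqj yffq rroxn tcjl
Hunk 3: at line 7 remove [uptcx] add [tyfac,dot,mib] -> 15 lines: hinm kjg yhi wcv rypc eyn zdhdb lwm tyfac dot mib zqj yffq rroxn tcjl
Hunk 4: at line 5 remove [eyn,zdhdb] add [qok] -> 14 lines: hinm kjg yhi wcv rypc qok lwm tyfac dot mib zqj yffq rroxn tcjl
Hunk 5: at line 1 remove [kjg] add [ppv,wuufc] -> 15 lines: hinm ppv wuufc yhi wcv rypc qok lwm tyfac dot mib zqj yffq rroxn tcjl
Hunk 6: at line 4 remove [rypc,qok,lwm] add [nxito,hhxx,nxb] -> 15 lines: hinm ppv wuufc yhi wcv nxito hhxx nxb tyfac dot mib zqj yffq rroxn tcjl
Hunk 7: at line 6 remove [hhxx,nxb,tyfac] add [erw,jlds] -> 14 lines: hinm ppv wuufc yhi wcv nxito erw jlds dot mib zqj yffq rroxn tcjl
Final line count: 14

Answer: 14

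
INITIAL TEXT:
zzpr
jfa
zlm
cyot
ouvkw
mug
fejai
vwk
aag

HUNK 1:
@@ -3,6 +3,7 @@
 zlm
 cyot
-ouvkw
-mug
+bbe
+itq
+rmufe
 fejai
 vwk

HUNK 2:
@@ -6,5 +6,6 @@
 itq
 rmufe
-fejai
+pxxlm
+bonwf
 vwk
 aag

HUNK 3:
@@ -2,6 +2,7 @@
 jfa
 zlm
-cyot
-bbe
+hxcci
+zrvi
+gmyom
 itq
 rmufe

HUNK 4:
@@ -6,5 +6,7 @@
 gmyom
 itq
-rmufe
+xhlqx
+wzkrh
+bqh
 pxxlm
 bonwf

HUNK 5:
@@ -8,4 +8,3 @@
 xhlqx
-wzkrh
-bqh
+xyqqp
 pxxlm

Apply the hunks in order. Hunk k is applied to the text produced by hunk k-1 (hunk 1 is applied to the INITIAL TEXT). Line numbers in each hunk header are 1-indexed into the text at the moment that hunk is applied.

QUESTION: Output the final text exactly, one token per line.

Answer: zzpr
jfa
zlm
hxcci
zrvi
gmyom
itq
xhlqx
xyqqp
pxxlm
bonwf
vwk
aag

Derivation:
Hunk 1: at line 3 remove [ouvkw,mug] add [bbe,itq,rmufe] -> 10 lines: zzpr jfa zlm cyot bbe itq rmufe fejai vwk aag
Hunk 2: at line 6 remove [fejai] add [pxxlm,bonwf] -> 11 lines: zzpr jfa zlm cyot bbe itq rmufe pxxlm bonwf vwk aag
Hunk 3: at line 2 remove [cyot,bbe] add [hxcci,zrvi,gmyom] -> 12 lines: zzpr jfa zlm hxcci zrvi gmyom itq rmufe pxxlm bonwf vwk aag
Hunk 4: at line 6 remove [rmufe] add [xhlqx,wzkrh,bqh] -> 14 lines: zzpr jfa zlm hxcci zrvi gmyom itq xhlqx wzkrh bqh pxxlm bonwf vwk aag
Hunk 5: at line 8 remove [wzkrh,bqh] add [xyqqp] -> 13 lines: zzpr jfa zlm hxcci zrvi gmyom itq xhlqx xyqqp pxxlm bonwf vwk aag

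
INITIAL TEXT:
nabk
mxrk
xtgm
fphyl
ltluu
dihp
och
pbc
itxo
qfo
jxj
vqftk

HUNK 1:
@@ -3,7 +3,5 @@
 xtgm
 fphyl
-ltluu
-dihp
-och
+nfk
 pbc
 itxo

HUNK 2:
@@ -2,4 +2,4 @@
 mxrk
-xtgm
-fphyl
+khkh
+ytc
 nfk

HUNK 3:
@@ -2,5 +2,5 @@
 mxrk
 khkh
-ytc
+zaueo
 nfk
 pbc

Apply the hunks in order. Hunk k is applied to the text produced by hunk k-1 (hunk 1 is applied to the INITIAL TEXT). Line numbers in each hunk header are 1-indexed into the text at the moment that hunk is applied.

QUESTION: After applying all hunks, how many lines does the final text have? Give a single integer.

Hunk 1: at line 3 remove [ltluu,dihp,och] add [nfk] -> 10 lines: nabk mxrk xtgm fphyl nfk pbc itxo qfo jxj vqftk
Hunk 2: at line 2 remove [xtgm,fphyl] add [khkh,ytc] -> 10 lines: nabk mxrk khkh ytc nfk pbc itxo qfo jxj vqftk
Hunk 3: at line 2 remove [ytc] add [zaueo] -> 10 lines: nabk mxrk khkh zaueo nfk pbc itxo qfo jxj vqftk
Final line count: 10

Answer: 10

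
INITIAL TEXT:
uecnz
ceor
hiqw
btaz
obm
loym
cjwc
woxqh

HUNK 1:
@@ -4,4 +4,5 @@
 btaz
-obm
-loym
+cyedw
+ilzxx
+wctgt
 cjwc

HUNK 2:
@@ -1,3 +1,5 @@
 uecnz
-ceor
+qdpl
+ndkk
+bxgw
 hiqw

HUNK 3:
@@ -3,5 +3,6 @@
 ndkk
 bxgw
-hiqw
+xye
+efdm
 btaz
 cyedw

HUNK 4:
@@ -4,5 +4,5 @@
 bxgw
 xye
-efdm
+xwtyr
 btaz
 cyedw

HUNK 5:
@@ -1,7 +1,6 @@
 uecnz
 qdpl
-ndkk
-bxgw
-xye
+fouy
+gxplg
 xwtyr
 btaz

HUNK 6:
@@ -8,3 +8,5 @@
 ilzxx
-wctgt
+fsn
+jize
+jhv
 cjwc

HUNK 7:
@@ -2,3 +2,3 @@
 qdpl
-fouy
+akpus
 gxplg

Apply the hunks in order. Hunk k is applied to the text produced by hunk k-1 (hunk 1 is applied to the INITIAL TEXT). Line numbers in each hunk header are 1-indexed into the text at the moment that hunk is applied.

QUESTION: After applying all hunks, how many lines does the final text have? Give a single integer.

Answer: 13

Derivation:
Hunk 1: at line 4 remove [obm,loym] add [cyedw,ilzxx,wctgt] -> 9 lines: uecnz ceor hiqw btaz cyedw ilzxx wctgt cjwc woxqh
Hunk 2: at line 1 remove [ceor] add [qdpl,ndkk,bxgw] -> 11 lines: uecnz qdpl ndkk bxgw hiqw btaz cyedw ilzxx wctgt cjwc woxqh
Hunk 3: at line 3 remove [hiqw] add [xye,efdm] -> 12 lines: uecnz qdpl ndkk bxgw xye efdm btaz cyedw ilzxx wctgt cjwc woxqh
Hunk 4: at line 4 remove [efdm] add [xwtyr] -> 12 lines: uecnz qdpl ndkk bxgw xye xwtyr btaz cyedw ilzxx wctgt cjwc woxqh
Hunk 5: at line 1 remove [ndkk,bxgw,xye] add [fouy,gxplg] -> 11 lines: uecnz qdpl fouy gxplg xwtyr btaz cyedw ilzxx wctgt cjwc woxqh
Hunk 6: at line 8 remove [wctgt] add [fsn,jize,jhv] -> 13 lines: uecnz qdpl fouy gxplg xwtyr btaz cyedw ilzxx fsn jize jhv cjwc woxqh
Hunk 7: at line 2 remove [fouy] add [akpus] -> 13 lines: uecnz qdpl akpus gxplg xwtyr btaz cyedw ilzxx fsn jize jhv cjwc woxqh
Final line count: 13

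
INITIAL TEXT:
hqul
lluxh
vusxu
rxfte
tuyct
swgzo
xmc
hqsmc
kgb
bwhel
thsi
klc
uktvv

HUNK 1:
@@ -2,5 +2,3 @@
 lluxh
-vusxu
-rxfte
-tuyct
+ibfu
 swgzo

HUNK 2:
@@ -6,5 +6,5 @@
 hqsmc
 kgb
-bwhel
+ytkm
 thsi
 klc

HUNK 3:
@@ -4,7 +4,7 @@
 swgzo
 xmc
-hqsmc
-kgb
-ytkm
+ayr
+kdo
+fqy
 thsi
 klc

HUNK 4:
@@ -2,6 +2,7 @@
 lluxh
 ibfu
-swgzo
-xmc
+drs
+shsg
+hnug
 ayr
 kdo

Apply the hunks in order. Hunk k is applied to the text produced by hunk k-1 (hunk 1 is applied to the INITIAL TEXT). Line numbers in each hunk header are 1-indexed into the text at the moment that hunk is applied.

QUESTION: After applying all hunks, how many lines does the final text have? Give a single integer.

Hunk 1: at line 2 remove [vusxu,rxfte,tuyct] add [ibfu] -> 11 lines: hqul lluxh ibfu swgzo xmc hqsmc kgb bwhel thsi klc uktvv
Hunk 2: at line 6 remove [bwhel] add [ytkm] -> 11 lines: hqul lluxh ibfu swgzo xmc hqsmc kgb ytkm thsi klc uktvv
Hunk 3: at line 4 remove [hqsmc,kgb,ytkm] add [ayr,kdo,fqy] -> 11 lines: hqul lluxh ibfu swgzo xmc ayr kdo fqy thsi klc uktvv
Hunk 4: at line 2 remove [swgzo,xmc] add [drs,shsg,hnug] -> 12 lines: hqul lluxh ibfu drs shsg hnug ayr kdo fqy thsi klc uktvv
Final line count: 12

Answer: 12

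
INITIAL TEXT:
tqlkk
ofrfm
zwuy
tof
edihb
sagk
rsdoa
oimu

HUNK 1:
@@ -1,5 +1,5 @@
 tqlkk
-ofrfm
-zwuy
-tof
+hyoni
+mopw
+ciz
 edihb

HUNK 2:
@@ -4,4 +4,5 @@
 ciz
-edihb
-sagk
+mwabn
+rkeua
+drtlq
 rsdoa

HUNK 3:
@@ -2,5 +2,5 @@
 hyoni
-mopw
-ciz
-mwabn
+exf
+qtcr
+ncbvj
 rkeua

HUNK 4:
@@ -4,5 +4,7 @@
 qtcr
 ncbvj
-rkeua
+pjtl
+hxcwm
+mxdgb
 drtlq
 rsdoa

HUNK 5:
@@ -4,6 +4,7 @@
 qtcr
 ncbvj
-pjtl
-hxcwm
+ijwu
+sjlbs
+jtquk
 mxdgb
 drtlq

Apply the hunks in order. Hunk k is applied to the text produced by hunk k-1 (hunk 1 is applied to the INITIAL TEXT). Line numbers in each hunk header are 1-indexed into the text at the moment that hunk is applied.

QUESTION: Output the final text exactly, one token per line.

Answer: tqlkk
hyoni
exf
qtcr
ncbvj
ijwu
sjlbs
jtquk
mxdgb
drtlq
rsdoa
oimu

Derivation:
Hunk 1: at line 1 remove [ofrfm,zwuy,tof] add [hyoni,mopw,ciz] -> 8 lines: tqlkk hyoni mopw ciz edihb sagk rsdoa oimu
Hunk 2: at line 4 remove [edihb,sagk] add [mwabn,rkeua,drtlq] -> 9 lines: tqlkk hyoni mopw ciz mwabn rkeua drtlq rsdoa oimu
Hunk 3: at line 2 remove [mopw,ciz,mwabn] add [exf,qtcr,ncbvj] -> 9 lines: tqlkk hyoni exf qtcr ncbvj rkeua drtlq rsdoa oimu
Hunk 4: at line 4 remove [rkeua] add [pjtl,hxcwm,mxdgb] -> 11 lines: tqlkk hyoni exf qtcr ncbvj pjtl hxcwm mxdgb drtlq rsdoa oimu
Hunk 5: at line 4 remove [pjtl,hxcwm] add [ijwu,sjlbs,jtquk] -> 12 lines: tqlkk hyoni exf qtcr ncbvj ijwu sjlbs jtquk mxdgb drtlq rsdoa oimu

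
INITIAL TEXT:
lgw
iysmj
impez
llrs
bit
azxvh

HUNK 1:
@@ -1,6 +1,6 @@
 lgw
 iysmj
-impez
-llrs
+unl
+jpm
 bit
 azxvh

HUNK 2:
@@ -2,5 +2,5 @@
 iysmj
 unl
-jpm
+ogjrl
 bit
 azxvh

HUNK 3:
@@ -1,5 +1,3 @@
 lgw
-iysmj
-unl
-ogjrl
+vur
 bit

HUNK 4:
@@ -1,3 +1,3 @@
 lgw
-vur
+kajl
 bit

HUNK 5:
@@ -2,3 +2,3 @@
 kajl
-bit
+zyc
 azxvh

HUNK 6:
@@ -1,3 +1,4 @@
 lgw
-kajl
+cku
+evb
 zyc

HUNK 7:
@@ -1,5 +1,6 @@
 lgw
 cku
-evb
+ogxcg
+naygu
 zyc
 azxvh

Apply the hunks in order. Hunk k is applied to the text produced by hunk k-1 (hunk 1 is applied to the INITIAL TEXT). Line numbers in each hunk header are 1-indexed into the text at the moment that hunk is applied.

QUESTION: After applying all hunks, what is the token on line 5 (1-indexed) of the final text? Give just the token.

Answer: zyc

Derivation:
Hunk 1: at line 1 remove [impez,llrs] add [unl,jpm] -> 6 lines: lgw iysmj unl jpm bit azxvh
Hunk 2: at line 2 remove [jpm] add [ogjrl] -> 6 lines: lgw iysmj unl ogjrl bit azxvh
Hunk 3: at line 1 remove [iysmj,unl,ogjrl] add [vur] -> 4 lines: lgw vur bit azxvh
Hunk 4: at line 1 remove [vur] add [kajl] -> 4 lines: lgw kajl bit azxvh
Hunk 5: at line 2 remove [bit] add [zyc] -> 4 lines: lgw kajl zyc azxvh
Hunk 6: at line 1 remove [kajl] add [cku,evb] -> 5 lines: lgw cku evb zyc azxvh
Hunk 7: at line 1 remove [evb] add [ogxcg,naygu] -> 6 lines: lgw cku ogxcg naygu zyc azxvh
Final line 5: zyc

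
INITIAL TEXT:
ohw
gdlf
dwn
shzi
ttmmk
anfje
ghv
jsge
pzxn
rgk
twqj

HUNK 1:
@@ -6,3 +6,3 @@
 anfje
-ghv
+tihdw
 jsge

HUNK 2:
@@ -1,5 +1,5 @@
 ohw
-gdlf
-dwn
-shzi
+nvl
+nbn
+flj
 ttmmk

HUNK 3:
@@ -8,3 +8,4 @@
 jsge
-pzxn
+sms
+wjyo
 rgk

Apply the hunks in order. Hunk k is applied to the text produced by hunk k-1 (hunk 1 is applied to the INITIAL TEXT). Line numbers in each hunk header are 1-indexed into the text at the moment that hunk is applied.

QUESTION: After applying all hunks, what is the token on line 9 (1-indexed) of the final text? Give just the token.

Answer: sms

Derivation:
Hunk 1: at line 6 remove [ghv] add [tihdw] -> 11 lines: ohw gdlf dwn shzi ttmmk anfje tihdw jsge pzxn rgk twqj
Hunk 2: at line 1 remove [gdlf,dwn,shzi] add [nvl,nbn,flj] -> 11 lines: ohw nvl nbn flj ttmmk anfje tihdw jsge pzxn rgk twqj
Hunk 3: at line 8 remove [pzxn] add [sms,wjyo] -> 12 lines: ohw nvl nbn flj ttmmk anfje tihdw jsge sms wjyo rgk twqj
Final line 9: sms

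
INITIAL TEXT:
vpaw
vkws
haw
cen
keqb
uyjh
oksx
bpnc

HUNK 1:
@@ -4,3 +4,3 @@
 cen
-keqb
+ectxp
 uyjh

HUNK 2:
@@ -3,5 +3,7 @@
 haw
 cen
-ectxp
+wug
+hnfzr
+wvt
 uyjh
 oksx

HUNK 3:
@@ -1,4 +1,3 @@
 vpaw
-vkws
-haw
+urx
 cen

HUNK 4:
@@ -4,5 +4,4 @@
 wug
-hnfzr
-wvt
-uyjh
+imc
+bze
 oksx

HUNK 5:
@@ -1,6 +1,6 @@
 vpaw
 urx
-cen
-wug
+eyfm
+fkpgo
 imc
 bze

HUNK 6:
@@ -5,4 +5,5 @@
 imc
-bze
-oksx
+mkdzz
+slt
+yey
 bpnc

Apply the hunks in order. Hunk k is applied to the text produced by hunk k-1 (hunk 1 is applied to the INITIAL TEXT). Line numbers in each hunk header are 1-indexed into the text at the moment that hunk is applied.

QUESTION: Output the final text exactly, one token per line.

Hunk 1: at line 4 remove [keqb] add [ectxp] -> 8 lines: vpaw vkws haw cen ectxp uyjh oksx bpnc
Hunk 2: at line 3 remove [ectxp] add [wug,hnfzr,wvt] -> 10 lines: vpaw vkws haw cen wug hnfzr wvt uyjh oksx bpnc
Hunk 3: at line 1 remove [vkws,haw] add [urx] -> 9 lines: vpaw urx cen wug hnfzr wvt uyjh oksx bpnc
Hunk 4: at line 4 remove [hnfzr,wvt,uyjh] add [imc,bze] -> 8 lines: vpaw urx cen wug imc bze oksx bpnc
Hunk 5: at line 1 remove [cen,wug] add [eyfm,fkpgo] -> 8 lines: vpaw urx eyfm fkpgo imc bze oksx bpnc
Hunk 6: at line 5 remove [bze,oksx] add [mkdzz,slt,yey] -> 9 lines: vpaw urx eyfm fkpgo imc mkdzz slt yey bpnc

Answer: vpaw
urx
eyfm
fkpgo
imc
mkdzz
slt
yey
bpnc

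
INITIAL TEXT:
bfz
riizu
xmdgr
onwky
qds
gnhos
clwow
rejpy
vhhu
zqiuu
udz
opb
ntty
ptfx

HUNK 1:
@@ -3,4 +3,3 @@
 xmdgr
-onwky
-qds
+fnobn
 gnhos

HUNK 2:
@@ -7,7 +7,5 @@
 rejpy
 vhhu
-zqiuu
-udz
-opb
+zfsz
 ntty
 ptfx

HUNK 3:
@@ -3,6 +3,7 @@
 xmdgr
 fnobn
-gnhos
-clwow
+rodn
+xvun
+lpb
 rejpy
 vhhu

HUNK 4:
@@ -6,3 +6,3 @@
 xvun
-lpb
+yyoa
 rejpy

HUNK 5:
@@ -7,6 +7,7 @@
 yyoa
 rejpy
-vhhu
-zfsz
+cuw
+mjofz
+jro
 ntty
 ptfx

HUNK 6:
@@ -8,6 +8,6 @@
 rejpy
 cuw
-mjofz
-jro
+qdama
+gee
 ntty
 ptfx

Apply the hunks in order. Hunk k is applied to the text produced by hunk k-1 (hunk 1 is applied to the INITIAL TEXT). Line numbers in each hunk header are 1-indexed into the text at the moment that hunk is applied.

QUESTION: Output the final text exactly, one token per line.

Answer: bfz
riizu
xmdgr
fnobn
rodn
xvun
yyoa
rejpy
cuw
qdama
gee
ntty
ptfx

Derivation:
Hunk 1: at line 3 remove [onwky,qds] add [fnobn] -> 13 lines: bfz riizu xmdgr fnobn gnhos clwow rejpy vhhu zqiuu udz opb ntty ptfx
Hunk 2: at line 7 remove [zqiuu,udz,opb] add [zfsz] -> 11 lines: bfz riizu xmdgr fnobn gnhos clwow rejpy vhhu zfsz ntty ptfx
Hunk 3: at line 3 remove [gnhos,clwow] add [rodn,xvun,lpb] -> 12 lines: bfz riizu xmdgr fnobn rodn xvun lpb rejpy vhhu zfsz ntty ptfx
Hunk 4: at line 6 remove [lpb] add [yyoa] -> 12 lines: bfz riizu xmdgr fnobn rodn xvun yyoa rejpy vhhu zfsz ntty ptfx
Hunk 5: at line 7 remove [vhhu,zfsz] add [cuw,mjofz,jro] -> 13 lines: bfz riizu xmdgr fnobn rodn xvun yyoa rejpy cuw mjofz jro ntty ptfx
Hunk 6: at line 8 remove [mjofz,jro] add [qdama,gee] -> 13 lines: bfz riizu xmdgr fnobn rodn xvun yyoa rejpy cuw qdama gee ntty ptfx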